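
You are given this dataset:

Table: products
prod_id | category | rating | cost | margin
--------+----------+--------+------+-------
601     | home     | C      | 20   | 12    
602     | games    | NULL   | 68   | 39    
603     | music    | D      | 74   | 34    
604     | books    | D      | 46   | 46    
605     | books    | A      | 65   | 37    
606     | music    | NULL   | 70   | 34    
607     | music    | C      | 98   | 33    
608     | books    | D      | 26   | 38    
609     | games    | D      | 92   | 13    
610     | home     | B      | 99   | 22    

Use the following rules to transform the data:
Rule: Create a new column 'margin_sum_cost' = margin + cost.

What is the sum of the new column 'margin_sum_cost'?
966

Step 1: For each record, compute margin + cost
Example calculations:
  12 + 20 = 32
  39 + 68 = 107
  34 + 74 = 108
  ...
Step 2: Sum all derived values
Step 3: Total = 966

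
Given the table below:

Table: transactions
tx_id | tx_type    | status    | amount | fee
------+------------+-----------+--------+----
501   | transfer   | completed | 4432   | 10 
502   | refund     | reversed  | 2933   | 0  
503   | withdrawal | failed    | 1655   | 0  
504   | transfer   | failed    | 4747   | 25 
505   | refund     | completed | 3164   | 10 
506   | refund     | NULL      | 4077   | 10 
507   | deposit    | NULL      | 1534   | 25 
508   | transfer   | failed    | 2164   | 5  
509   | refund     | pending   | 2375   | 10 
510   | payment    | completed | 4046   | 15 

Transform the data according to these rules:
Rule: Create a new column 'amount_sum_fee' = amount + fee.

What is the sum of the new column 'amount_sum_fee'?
31237

Step 1: For each record, compute amount + fee
Example calculations:
  4432 + 10 = 4442
  2933 + 0 = 2933
  1655 + 0 = 1655
  ...
Step 2: Sum all derived values
Step 3: Total = 31237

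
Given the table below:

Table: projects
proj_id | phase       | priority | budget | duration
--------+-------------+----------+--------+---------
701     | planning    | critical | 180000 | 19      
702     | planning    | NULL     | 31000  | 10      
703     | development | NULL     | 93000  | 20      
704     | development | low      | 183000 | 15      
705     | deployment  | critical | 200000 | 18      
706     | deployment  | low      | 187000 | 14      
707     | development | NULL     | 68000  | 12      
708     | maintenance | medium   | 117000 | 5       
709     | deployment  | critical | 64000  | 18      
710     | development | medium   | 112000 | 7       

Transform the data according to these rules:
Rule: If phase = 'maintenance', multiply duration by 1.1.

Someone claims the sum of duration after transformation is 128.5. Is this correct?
No, the correct result is 138.5.

Step 1: Calculate the correct sum after transformation
Step 2: Apply multiplier 1.1 to records where phase = 'maintenance'
Step 3: Correct result = 138.5
Step 4: Claimed result = 128.5
Step 5: 138.5 ≠ 128.5
Conclusion: The claimed result is incorrect. The correct answer is 138.5.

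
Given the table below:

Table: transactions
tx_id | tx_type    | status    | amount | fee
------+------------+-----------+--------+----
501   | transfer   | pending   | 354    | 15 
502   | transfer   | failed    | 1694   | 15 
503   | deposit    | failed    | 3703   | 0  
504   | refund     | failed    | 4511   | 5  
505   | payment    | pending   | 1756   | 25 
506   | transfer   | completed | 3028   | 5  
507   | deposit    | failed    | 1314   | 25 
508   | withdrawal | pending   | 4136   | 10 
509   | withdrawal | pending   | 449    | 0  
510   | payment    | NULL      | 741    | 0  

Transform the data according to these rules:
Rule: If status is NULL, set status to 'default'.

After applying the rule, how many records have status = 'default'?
1

Step 1: Count records where status IS NULL
Step 2: Found 1 records with NULL status
Step 3: These records will have status set to 'default'
Step 4: Records already having status = 'default': 0
Step 5: Answer: 1 + 0 = 1 records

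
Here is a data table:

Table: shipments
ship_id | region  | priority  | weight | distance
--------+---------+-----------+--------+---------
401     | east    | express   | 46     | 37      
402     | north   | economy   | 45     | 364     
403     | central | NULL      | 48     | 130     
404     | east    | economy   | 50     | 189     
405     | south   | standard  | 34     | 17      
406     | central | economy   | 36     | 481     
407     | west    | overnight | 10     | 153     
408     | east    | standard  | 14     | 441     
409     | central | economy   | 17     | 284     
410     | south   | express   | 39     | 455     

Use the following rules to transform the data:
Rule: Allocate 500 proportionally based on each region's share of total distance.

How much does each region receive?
central: 175.42, east: 130.73, north: 71.34, south: 92.51, west: 29.99

Step 1: Calculate total distance = 2551
Step 2: Calculate each region's proportion:
  central: 895/2551 = 35.08% → 175.42
  east: 667/2551 = 26.15% → 130.73
  north: 364/2551 = 14.27% → 71.34
  south: 472/2551 = 18.50% → 92.51
  west: 153/2551 = 6.00% → 29.99
Step 3: Verify: sum of allocations ≈ 500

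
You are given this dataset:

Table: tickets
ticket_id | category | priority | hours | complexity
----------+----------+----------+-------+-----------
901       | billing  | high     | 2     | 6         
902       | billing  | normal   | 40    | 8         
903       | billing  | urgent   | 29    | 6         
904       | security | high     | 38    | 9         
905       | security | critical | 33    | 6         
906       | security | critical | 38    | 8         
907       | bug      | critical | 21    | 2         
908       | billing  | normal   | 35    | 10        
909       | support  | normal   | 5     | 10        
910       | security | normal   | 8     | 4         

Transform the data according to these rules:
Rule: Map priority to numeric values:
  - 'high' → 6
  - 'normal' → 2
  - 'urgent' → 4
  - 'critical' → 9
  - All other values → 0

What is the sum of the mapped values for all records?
51

Step 1: Apply mapping to each record
Step 2: Count by status:
  'high': 2 records × 6 = 12
  'normal': 4 records × 2 = 8
  'urgent': 1 records × 4 = 4
  'critical': 3 records × 9 = 27
Step 3: Sum all mapped values = 51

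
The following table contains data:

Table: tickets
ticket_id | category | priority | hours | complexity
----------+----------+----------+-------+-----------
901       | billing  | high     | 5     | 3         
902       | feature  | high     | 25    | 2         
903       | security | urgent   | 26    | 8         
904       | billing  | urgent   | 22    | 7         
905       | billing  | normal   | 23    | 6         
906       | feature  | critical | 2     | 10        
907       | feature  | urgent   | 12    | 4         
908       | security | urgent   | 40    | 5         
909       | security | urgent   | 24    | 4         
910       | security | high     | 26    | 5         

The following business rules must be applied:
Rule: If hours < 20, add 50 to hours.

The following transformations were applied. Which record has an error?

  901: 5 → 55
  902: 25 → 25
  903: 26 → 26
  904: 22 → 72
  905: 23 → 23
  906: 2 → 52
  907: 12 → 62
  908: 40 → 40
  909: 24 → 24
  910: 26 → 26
Record 904 has an error. The correct transformed value should be 22, not 72.

Step 1: Check each record against the rule
Step 2: Record 904 has hours = 22
Step 3: Since 22 >= 20, the bonus should not have been applied
Step 4: Correct value = 22, but claimed value = 72
Conclusion: Record 904 has the error.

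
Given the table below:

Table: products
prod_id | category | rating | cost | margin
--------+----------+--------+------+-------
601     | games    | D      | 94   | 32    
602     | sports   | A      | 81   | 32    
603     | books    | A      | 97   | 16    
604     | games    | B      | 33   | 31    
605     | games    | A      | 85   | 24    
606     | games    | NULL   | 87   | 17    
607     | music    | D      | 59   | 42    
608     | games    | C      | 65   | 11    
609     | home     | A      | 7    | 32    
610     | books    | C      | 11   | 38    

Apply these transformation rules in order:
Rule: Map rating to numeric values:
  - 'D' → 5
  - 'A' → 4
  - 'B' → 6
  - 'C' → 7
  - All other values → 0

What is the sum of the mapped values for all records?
46

Step 1: Apply mapping to each record
Step 2: Count by status:
  'D': 2 records × 5 = 10
  'A': 4 records × 4 = 16
  'B': 1 records × 6 = 6
  'C': 2 records × 7 = 14
Step 3: Sum all mapped values = 46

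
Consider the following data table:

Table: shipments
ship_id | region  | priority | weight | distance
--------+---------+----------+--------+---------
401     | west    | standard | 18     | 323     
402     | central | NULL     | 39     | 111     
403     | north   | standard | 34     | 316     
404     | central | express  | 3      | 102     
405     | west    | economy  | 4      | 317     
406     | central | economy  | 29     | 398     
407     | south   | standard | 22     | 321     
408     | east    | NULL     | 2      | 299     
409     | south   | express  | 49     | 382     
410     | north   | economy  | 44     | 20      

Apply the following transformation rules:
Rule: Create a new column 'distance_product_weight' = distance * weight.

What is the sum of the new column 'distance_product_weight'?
61261

Step 1: For each record, compute distance * weight
Example calculations:
  323 * 18 = 5814
  111 * 39 = 4329
  316 * 34 = 10744
  ...
Step 2: Sum all derived values
Step 3: Total = 61261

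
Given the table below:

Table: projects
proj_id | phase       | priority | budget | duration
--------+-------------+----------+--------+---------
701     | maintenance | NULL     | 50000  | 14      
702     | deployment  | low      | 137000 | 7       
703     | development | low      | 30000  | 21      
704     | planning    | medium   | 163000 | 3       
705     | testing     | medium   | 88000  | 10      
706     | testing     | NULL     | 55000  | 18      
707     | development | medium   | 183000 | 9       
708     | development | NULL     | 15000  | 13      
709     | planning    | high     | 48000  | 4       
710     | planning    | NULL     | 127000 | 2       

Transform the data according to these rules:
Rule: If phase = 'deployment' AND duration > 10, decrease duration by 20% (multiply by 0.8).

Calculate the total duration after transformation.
101

Step 1: Find records where phase = 'deployment' AND duration > 10
Step 2: 0 records match, summing to 0
Step 3: After multiplier: 0 × 0.8 = 0.0
Step 4: Unaffected records sum: 101
Step 5: Final sum = 0.0 + 101 = 101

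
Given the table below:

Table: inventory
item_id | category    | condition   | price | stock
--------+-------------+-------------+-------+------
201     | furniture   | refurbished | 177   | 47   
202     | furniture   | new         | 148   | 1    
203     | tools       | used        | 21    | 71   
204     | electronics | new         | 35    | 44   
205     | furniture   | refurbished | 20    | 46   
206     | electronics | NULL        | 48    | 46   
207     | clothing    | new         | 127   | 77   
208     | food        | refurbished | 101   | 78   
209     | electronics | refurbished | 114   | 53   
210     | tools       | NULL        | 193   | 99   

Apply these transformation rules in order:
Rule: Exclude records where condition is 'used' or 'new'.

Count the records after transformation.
6

Step 1: Count records to exclude
  - 1 (used) + 3 (new) = 4 records
Step 2: Total records: 10
Step 3: Remaining = 10 - 4 = 6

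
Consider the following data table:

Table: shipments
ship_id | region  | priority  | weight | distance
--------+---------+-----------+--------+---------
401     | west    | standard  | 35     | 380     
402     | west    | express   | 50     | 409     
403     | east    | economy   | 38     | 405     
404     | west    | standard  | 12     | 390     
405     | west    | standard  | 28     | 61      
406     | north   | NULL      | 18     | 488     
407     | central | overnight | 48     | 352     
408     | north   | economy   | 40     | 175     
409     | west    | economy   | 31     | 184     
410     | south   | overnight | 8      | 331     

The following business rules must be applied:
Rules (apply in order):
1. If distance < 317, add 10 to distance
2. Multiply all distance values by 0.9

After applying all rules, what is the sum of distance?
2884.5

Step 1: Apply Rule 1 - Add 10 to records with distance < 317
  - 3 records affected: 420 + (3 × 10) = 450
  - Unaffected records: 2755
  - Sum after Rule 1: 3205
Step 2: Apply Rule 2 - Multiply all by 0.9
  - 3205 × 0.9 = 2884.5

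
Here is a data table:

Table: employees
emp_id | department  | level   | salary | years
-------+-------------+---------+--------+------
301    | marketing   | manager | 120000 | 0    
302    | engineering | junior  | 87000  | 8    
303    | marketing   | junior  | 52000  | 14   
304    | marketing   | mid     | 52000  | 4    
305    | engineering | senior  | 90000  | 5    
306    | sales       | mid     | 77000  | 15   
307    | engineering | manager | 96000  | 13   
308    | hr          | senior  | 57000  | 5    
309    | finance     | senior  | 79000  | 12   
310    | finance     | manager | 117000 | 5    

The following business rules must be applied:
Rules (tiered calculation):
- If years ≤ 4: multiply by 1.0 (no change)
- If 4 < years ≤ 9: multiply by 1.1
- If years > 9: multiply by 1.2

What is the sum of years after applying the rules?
94.1

Step 1: Tier 1 (years ≤ 4): 2 records, sum = 4 × 1.0 = 4.0
Step 2: Tier 2 (4 < years ≤ 9): 4 records, sum = 23 × 1.1 = 25.3
Step 3: Tier 3 (years > 9): 4 records, sum = 54 × 1.2 = 64.8
Step 4: Final sum = 4.0 + 25.3 + 64.8 = 94.1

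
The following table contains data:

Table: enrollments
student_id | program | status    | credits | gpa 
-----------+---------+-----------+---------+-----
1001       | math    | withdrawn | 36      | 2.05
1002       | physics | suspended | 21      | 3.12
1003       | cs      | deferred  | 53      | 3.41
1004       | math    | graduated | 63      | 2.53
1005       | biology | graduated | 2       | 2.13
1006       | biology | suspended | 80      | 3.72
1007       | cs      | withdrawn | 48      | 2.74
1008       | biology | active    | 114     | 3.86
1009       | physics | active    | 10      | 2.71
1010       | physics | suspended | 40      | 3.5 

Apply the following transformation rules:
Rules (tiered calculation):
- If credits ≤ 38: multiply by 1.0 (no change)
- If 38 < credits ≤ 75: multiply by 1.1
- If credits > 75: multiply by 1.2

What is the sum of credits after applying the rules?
526.2

Step 1: Tier 1 (credits ≤ 38): 4 records, sum = 69 × 1.0 = 69.0
Step 2: Tier 2 (38 < credits ≤ 75): 4 records, sum = 204 × 1.1 = 224.4
Step 3: Tier 3 (credits > 75): 2 records, sum = 194 × 1.2 = 232.8
Step 4: Final sum = 69.0 + 224.4 + 232.8 = 526.2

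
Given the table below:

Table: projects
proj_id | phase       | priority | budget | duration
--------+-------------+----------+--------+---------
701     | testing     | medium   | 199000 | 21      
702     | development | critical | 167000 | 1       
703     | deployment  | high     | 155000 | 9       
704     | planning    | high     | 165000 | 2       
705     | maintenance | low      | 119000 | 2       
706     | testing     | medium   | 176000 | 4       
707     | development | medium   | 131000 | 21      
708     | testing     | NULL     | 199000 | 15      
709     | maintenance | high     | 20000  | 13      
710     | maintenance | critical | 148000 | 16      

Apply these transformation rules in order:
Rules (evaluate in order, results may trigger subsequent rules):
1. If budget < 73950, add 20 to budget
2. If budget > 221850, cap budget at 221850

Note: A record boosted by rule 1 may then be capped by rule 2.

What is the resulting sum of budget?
1479020

Step 1: Apply rule 1 to records with budget < 73950
  - 1 records get bonus of 20
  - Of these, 0 records then exceed 221850 and get capped
Step 2: Apply rule 2 to records with budget > 221850
  - 0 records (original) are capped
Step 3: Calculate final sum = 1479020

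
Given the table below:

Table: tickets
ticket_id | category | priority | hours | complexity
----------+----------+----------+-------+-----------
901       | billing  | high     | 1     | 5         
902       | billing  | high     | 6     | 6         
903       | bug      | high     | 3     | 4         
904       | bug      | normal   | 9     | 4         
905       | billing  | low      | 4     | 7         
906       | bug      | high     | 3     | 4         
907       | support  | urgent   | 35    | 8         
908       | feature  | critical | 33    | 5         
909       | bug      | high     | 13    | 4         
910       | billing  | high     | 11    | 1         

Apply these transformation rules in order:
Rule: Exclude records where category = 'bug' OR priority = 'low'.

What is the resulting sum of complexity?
25

Step 1: Find records where category = 'bug' OR priority = 'low'
Step 2: 5 records match, summing to 23
Step 3: Original sum: 48
Step 4: Remaining sum = 48 - 23 = 25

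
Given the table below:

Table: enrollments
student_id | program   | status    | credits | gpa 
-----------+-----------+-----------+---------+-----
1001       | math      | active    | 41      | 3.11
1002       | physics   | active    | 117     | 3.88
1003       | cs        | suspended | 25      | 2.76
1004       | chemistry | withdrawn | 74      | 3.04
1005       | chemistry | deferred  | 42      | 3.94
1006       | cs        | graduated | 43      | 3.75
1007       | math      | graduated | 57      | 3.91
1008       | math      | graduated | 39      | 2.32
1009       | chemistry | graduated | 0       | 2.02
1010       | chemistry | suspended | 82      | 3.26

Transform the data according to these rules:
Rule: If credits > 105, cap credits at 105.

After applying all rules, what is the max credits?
105

Step 1: Original maximum credits = 117
Step 2: Apply cap at 105
Step 3: 1 records had credits > 105 and were capped
Step 4: Maximum after transformation = 105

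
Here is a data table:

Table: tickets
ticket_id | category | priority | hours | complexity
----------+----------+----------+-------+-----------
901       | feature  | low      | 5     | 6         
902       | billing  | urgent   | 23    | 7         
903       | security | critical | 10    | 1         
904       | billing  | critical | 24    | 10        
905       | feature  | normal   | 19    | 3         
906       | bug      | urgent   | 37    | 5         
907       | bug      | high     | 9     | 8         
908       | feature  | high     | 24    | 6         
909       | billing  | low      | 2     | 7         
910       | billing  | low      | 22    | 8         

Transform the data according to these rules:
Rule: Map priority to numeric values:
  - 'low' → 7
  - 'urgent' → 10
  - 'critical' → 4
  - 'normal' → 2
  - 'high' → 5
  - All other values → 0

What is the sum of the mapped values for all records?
61

Step 1: Apply mapping to each record
Step 2: Count by status:
  'low': 3 records × 7 = 21
  'urgent': 2 records × 10 = 20
  'critical': 2 records × 4 = 8
  'normal': 1 records × 2 = 2
  'high': 2 records × 5 = 10
Step 3: Sum all mapped values = 61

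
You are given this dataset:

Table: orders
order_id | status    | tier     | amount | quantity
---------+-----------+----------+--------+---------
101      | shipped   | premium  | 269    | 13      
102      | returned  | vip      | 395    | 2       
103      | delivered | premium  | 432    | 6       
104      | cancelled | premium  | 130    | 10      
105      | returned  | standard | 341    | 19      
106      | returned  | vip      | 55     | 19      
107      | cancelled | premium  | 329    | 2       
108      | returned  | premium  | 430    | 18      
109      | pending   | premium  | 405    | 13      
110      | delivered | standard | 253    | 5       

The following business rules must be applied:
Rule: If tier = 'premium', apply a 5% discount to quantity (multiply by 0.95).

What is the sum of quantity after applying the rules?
103.9

Step 1: Records with tier = 'premium' have total quantity = 62
Step 2: Apply multiplier: 62 × 0.95 = 58.9
Step 3: Other records total: 45
Step 4: Final sum = 58.9 + 45 = 103.9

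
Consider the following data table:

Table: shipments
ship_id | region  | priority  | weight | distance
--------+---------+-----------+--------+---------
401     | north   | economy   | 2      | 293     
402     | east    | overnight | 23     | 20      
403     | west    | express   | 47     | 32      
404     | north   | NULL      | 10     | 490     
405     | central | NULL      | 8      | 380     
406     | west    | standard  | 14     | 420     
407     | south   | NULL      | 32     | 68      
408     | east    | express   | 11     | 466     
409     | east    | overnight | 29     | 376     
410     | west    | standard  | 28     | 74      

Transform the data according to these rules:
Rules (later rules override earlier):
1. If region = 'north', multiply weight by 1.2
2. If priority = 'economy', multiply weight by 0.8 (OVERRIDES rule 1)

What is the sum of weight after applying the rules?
205.6

Step 1: Rule 2 takes priority for records with priority = 'economy'
  - 1 records: 2 × 0.8 = 1.6
Step 2: Rule 1 applies to remaining records with region = 'north'
  - 1 records: 10 × 1.2 = 12.0
Step 3: Other records unchanged: 192
Step 4: Final sum = 1.6 + 12.0 + 192 = 205.6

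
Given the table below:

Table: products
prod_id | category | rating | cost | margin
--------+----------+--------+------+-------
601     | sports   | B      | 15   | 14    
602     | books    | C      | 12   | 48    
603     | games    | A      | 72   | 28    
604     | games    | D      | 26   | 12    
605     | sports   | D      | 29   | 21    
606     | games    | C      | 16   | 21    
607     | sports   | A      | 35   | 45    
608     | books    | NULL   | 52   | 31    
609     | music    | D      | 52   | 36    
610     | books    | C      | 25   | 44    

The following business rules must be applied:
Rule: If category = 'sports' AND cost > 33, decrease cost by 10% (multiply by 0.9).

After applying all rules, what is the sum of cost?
330.5

Step 1: Find records where category = 'sports' AND cost > 33
Step 2: 1 records match, summing to 35
Step 3: After multiplier: 35 × 0.9 = 31.5
Step 4: Unaffected records sum: 299
Step 5: Final sum = 31.5 + 299 = 330.5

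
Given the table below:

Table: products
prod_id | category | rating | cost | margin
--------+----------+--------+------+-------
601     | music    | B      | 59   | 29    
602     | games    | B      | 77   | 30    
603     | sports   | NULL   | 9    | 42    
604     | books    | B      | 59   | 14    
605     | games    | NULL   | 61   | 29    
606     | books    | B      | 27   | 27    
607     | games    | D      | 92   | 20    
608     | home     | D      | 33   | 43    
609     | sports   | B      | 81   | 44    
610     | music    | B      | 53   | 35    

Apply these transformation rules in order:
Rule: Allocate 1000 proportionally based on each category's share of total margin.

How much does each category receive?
books: 130.99, games: 252.4, home: 137.38, music: 204.47, sports: 274.76

Step 1: Calculate total margin = 313
Step 2: Calculate each category's proportion:
  books: 41/313 = 13.10% → 130.99
  games: 79/313 = 25.24% → 252.4
  home: 43/313 = 13.74% → 137.38
  music: 64/313 = 20.45% → 204.47
  sports: 86/313 = 27.48% → 274.76
Step 3: Verify: sum of allocations ≈ 1000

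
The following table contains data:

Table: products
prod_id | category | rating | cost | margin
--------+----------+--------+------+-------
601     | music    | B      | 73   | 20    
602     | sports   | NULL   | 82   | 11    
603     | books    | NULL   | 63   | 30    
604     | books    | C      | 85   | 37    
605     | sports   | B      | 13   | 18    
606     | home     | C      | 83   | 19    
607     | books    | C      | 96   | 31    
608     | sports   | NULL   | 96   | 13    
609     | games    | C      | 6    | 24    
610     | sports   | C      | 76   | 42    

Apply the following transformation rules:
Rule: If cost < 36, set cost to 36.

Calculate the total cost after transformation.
726

Step 1: 2 records have cost < 36
Step 2: These records originally summed to 19
Step 3: After setting to minimum: 2 × 36 = 72
Step 4: Unaffected records sum: 654
Step 5: Final sum = 72 + 654 = 726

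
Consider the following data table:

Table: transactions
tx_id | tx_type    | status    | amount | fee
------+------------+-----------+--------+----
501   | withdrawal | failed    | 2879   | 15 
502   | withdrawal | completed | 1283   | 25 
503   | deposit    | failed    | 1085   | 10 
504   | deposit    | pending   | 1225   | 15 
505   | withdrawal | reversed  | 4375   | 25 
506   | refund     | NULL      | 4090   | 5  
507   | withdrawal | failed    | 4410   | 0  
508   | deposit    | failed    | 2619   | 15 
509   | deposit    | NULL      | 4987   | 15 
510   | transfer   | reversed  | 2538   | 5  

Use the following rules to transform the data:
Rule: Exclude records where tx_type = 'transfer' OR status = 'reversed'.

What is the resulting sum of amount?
22578

Step 1: Find records where tx_type = 'transfer' OR status = 'reversed'
Step 2: 2 records match, summing to 6913
Step 3: Original sum: 29491
Step 4: Remaining sum = 29491 - 6913 = 22578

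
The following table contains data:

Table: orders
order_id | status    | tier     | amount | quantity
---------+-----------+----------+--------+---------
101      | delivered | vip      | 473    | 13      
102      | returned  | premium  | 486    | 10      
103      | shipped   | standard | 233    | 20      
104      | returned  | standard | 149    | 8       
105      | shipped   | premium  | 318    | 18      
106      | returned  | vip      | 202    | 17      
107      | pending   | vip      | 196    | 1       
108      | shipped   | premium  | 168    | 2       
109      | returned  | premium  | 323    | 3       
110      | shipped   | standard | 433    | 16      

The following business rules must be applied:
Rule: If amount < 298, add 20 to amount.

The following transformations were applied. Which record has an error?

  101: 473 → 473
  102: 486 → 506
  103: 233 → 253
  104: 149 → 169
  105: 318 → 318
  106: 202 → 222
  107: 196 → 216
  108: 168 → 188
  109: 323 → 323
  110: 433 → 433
Record 102 has an error. The correct transformed value should be 486, not 506.

Step 1: Check each record against the rule
Step 2: Record 102 has amount = 486
Step 3: Since 486 >= 298, the bonus should not have been applied
Step 4: Correct value = 486, but claimed value = 506
Conclusion: Record 102 has the error.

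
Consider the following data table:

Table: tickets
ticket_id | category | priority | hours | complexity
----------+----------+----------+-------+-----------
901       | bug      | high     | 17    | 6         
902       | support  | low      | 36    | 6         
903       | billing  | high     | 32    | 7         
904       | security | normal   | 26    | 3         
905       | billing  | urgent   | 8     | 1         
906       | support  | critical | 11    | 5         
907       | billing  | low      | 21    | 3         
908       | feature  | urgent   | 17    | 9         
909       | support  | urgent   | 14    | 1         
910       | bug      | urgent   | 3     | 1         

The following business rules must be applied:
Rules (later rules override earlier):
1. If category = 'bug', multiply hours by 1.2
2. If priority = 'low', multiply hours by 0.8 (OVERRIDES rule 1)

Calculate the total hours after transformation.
177.6

Step 1: Rule 2 takes priority for records with priority = 'low'
  - 2 records: 57 × 0.8 = 45.6
Step 2: Rule 1 applies to remaining records with category = 'bug'
  - 2 records: 20 × 1.2 = 24.0
Step 3: Other records unchanged: 108
Step 4: Final sum = 45.6 + 24.0 + 108 = 177.6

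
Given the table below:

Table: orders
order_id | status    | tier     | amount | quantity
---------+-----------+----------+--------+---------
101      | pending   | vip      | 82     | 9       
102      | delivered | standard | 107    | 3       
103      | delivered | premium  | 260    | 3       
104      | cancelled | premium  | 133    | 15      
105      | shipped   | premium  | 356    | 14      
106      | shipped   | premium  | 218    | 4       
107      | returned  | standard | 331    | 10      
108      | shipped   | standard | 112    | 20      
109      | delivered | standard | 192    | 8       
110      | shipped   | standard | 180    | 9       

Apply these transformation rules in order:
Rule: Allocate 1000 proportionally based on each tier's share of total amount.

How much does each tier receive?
premium: 490.61, standard: 467.78, vip: 41.6

Step 1: Calculate total amount = 1971
Step 2: Calculate each tier's proportion:
  premium: 967/1971 = 49.06% → 490.61
  standard: 922/1971 = 46.78% → 467.78
  vip: 82/1971 = 4.16% → 41.6
Step 3: Verify: sum of allocations ≈ 1000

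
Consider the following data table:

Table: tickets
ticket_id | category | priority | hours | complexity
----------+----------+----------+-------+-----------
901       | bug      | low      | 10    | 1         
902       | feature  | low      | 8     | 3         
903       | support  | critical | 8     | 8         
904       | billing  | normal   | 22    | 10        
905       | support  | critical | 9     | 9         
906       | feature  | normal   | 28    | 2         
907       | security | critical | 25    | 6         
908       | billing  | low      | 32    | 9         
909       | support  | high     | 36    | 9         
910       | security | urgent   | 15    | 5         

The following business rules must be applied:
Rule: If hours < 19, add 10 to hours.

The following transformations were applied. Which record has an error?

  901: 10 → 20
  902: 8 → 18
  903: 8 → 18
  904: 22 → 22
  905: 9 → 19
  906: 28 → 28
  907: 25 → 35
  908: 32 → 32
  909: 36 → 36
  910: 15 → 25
Record 907 has an error. The correct transformed value should be 25, not 35.

Step 1: Check each record against the rule
Step 2: Record 907 has hours = 25
Step 3: Since 25 >= 19, the bonus should not have been applied
Step 4: Correct value = 25, but claimed value = 35
Conclusion: Record 907 has the error.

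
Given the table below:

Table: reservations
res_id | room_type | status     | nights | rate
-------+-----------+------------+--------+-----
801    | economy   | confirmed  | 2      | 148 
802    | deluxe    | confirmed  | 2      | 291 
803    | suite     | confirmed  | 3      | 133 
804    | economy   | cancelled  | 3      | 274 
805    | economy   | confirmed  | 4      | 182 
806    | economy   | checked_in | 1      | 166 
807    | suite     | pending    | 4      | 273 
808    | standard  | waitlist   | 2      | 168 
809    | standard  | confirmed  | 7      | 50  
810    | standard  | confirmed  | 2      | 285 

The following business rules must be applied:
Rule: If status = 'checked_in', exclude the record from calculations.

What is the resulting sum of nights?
29

Step 1: Identify records where status = 'checked_in'
Step 2: The excluded records sum to 1
Step 3: Original total nights = 30
Step 4: Remaining total = 30 - 1 = 29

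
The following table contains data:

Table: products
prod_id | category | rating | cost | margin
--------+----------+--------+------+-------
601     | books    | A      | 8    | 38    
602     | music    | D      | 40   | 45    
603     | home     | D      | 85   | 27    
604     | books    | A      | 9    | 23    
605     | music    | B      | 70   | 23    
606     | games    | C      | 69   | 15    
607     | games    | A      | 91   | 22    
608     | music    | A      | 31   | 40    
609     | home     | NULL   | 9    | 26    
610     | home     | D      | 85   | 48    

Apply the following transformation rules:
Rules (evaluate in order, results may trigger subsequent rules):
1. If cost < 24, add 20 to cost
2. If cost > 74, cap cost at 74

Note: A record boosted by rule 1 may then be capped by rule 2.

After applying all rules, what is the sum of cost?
518

Step 1: Apply rule 1 to records with cost < 24
  - 3 records get bonus of 20
  - Of these, 0 records then exceed 74 and get capped
Step 2: Apply rule 2 to records with cost > 74
  - 3 records (original) are capped
Step 3: Calculate final sum = 518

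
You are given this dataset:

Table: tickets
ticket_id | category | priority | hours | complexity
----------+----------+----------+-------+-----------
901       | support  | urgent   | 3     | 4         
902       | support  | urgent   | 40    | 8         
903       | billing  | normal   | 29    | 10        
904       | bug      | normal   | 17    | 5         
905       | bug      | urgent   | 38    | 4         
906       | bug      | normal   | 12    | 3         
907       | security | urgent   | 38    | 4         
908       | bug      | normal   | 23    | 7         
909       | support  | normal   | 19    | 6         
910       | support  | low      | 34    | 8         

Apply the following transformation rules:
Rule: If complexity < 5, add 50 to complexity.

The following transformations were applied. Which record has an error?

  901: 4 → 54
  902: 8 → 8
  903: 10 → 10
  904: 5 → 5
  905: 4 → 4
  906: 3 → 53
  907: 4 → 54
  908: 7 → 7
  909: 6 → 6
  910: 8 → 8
Record 905 has an error. The correct transformed value should be 54, not 4.

Step 1: Check each record against the rule
Step 2: Record 905 has complexity = 4
Step 3: Since 4 < 5, the bonus should have been applied
Step 4: Correct value = 54, but claimed value = 4
Conclusion: Record 905 has the error.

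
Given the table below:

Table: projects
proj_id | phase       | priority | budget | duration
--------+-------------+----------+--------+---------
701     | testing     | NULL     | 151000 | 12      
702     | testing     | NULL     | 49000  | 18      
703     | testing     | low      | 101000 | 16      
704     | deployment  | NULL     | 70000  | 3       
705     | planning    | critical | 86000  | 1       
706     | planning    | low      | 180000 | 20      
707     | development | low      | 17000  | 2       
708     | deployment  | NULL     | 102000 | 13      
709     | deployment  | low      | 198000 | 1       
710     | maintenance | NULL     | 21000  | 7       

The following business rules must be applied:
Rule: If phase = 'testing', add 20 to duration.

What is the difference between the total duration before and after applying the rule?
60

Step 1: Original sum of duration = 93
Step 2: 3 records have phase = 'testing'
Step 3: Each affected record changes by 20
Step 4: Total change = 3 × 20 = 60
Step 5: New sum = 93 + 60 = 153
Step 6: Difference = |153 - 93| = 60
        (Sum increased by 60)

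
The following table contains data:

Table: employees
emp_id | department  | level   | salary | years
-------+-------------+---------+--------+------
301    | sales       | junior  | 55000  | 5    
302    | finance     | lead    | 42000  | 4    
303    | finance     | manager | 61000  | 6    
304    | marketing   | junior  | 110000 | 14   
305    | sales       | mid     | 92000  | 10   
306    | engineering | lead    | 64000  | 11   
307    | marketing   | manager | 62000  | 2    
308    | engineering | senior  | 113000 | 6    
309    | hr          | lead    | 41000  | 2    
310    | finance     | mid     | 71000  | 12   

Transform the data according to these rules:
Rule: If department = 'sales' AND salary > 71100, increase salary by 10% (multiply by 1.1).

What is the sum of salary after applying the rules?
720200.0

Step 1: Find records where department = 'sales' AND salary > 71100
Step 2: 1 records match, summing to 92000
Step 3: After multiplier: 92000 × 1.1 = 101200.0
Step 4: Unaffected records sum: 619000
Step 5: Final sum = 101200.0 + 619000 = 720200.0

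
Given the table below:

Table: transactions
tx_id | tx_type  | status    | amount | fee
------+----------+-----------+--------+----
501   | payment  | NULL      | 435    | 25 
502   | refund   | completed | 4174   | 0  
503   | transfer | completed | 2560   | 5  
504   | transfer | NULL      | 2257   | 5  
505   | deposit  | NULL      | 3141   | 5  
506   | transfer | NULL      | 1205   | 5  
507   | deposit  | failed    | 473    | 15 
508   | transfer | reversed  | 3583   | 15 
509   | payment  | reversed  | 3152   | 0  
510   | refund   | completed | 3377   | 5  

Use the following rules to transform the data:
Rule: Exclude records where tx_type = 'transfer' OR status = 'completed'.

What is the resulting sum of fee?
45

Step 1: Find records where tx_type = 'transfer' OR status = 'completed'
Step 2: 6 records match, summing to 35
Step 3: Original sum: 80
Step 4: Remaining sum = 80 - 35 = 45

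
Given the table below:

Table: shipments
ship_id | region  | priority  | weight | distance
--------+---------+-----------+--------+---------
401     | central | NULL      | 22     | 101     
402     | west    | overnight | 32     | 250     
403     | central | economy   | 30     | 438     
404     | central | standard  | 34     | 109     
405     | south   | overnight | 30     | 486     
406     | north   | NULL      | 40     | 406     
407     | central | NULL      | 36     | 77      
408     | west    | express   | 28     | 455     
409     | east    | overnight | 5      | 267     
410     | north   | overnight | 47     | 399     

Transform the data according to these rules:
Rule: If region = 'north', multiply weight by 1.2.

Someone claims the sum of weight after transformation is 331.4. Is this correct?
No, the correct result is 321.4.

Step 1: Calculate the correct sum after transformation
Step 2: Apply multiplier 1.2 to records where region = 'north'
Step 3: Correct result = 321.4
Step 4: Claimed result = 331.4
Step 5: 321.4 ≠ 331.4
Conclusion: The claimed result is incorrect. The correct answer is 321.4.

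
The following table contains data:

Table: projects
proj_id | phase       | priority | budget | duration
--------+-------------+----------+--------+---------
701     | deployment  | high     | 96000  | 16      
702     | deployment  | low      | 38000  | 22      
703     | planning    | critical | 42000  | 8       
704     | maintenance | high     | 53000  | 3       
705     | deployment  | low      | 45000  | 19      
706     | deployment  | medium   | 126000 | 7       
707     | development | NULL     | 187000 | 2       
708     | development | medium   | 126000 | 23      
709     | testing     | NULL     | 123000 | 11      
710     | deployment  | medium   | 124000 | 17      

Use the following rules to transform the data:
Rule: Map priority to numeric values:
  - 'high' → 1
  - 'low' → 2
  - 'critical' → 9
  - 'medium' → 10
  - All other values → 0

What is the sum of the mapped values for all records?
45

Step 1: Apply mapping to each record
Step 2: Count by status:
  'high': 2 records × 1 = 2
  'low': 2 records × 2 = 4
  'critical': 1 records × 9 = 9
  'medium': 3 records × 10 = 30
Step 3: Sum all mapped values = 45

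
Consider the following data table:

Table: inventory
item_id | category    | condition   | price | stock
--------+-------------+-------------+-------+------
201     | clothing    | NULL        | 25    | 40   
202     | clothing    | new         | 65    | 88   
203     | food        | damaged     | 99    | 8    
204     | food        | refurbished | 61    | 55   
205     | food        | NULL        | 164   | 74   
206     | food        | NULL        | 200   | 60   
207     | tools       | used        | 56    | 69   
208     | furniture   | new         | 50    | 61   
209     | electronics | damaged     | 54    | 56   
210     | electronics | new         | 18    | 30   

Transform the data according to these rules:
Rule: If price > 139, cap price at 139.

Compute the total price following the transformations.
706

Step 1: 2 records have price > 139
Step 2: These records originally summed to 364
Step 3: After capping: 2 × 139 = 278
Step 4: Unaffected records sum: 428
Step 5: Final sum = 278 + 428 = 706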